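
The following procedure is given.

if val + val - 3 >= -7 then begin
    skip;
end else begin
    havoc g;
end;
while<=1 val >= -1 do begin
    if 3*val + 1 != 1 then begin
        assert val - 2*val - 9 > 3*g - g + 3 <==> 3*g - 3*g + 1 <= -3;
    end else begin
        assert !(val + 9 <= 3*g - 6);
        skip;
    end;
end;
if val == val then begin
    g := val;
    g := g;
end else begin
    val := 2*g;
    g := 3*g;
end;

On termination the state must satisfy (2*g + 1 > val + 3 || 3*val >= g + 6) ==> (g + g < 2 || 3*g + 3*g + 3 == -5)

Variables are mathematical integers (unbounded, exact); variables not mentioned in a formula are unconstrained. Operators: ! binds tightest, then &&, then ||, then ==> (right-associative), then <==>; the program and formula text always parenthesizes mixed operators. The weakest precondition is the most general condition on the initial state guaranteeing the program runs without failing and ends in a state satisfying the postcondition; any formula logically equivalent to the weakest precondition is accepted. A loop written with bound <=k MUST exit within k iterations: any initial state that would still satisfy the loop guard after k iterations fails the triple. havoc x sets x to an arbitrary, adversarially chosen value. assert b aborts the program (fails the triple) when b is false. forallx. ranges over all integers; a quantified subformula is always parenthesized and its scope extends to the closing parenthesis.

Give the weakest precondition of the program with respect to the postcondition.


Working backward. After the program, the postcondition (2*g + 1 > val + 3 || 3*val >= g + 6) ==> (g + g < 2 || 3*g + 3*g + 3 == -5) must hold; in canonical form it is (2*g > val + 2 || 3*val >= g + 6) ==> (2*g < 2 || 6*g == -8).
Then branch requires (val > 2 || 2*val >= 6) ==> (2*val < 2 || 6*val == -8); else branch requires (4*g > 2 || 3*g >= 6) ==> (6*g < 2 || 18*g == -8).
Before the if: (val > 2 || 2*val >= 6) ==> (2*val < 2 || 6*val == -8)
Before the loop (bound <=1), unroll the exhaustion recursion (WP_0 = exit-now case; WP_j = one more guarded iteration, up to j = 1):
  WP_0: (!(val >= -1)) && ((val > 2 || 2*val >= 6) ==> (2*val < 2 || 6*val == -8))
  WP_1: (val >= -1 ==> ((3*val != 0 ==> ((!(2*g + val < -12)) && (!(val >= -1)) && ((val > 2 || 2*val >= 6) ==> (2*val < 2 || 6*val == -8)))) && ((!(3*val != 0)) ==> ((!(val <= 3*g - 15)) && (!(val >= -1)) && ((val > 2 || 2*val >= 6) ==> (2*val < 2 || 6*val == -8)))))) && ((!(val >= -1)) ==> ((val > 2 || 2*val >= 6) ==> (2*val < 2 || 6*val == -8)))
So before the loop: (val >= -1 ==> ((3*val != 0 ==> ((!(2*g + val < -12)) && (!(val >= -1)) && ((val > 2 || 2*val >= 6) ==> (2*val < 2 || 6*val == -8)))) && ((!(3*val != 0)) ==> ((!(val <= 3*g - 15)) && (!(val >= -1)) && ((val > 2 || 2*val >= 6) ==> (2*val < 2 || 6*val == -8)))))) && ((!(val >= -1)) ==> ((val > 2 || 2*val >= 6) ==> (2*val < 2 || 6*val == -8)))
Then branch requires (val >= -1 ==> ((3*val != 0 ==> ((!(2*g + val < -12)) && (!(val >= -1)) && ((val > 2 || 2*val >= 6) ==> (2*val < 2 || 6*val == -8)))) && ((!(3*val != 0)) ==> ((!(val <= 3*g - 15)) && (!(val >= -1)) && ((val > 2 || 2*val >= 6) ==> (2*val < 2 || 6*val == -8)))))) && ((!(val >= -1)) ==> ((val > 2 || 2*val >= 6) ==> (2*val < 2 || 6*val == -8))); else branch requires forall g_1. ((val >= -1 ==> ((3*val != 0 ==> ((!(2*g_1 + val < -12)) && (!(val >= -1)) && ((val > 2 || 2*val >= 6) ==> (2*val < 2 || 6*val == -8)))) && ((!(3*val != 0)) ==> ((!(val <= 3*g_1 - 15)) && (!(val >= -1)) && ((val > 2 || 2*val >= 6) ==> (2*val < 2 || 6*val == -8)))))) && ((!(val >= -1)) ==> ((val > 2 || 2*val >= 6) ==> (2*val < 2 || 6*val == -8)))).
Before the if: (2*val >= -4 ==> ((val >= -1 ==> ((3*val != 0 ==> ((!(2*g + val < -12)) && (!(val >= -1)) && ((val > 2 || 2*val >= 6) ==> (2*val < 2 || 6*val == -8)))) && ((!(3*val != 0)) ==> ((!(val <= 3*g - 15)) && (!(val >= -1)) && ((val > 2 || 2*val >= 6) ==> (2*val < 2 || 6*val == -8)))))) && ((!(val >= -1)) ==> ((val > 2 || 2*val >= 6) ==> (2*val < 2 || 6*val == -8))))) && ((!(2*val >= -4)) ==> (forall g_1. ((val >= -1 ==> ((3*val != 0 ==> ((!(2*g_1 + val < -12)) && (!(val >= -1)) && ((val > 2 || 2*val >= 6) ==> (2*val < 2 || 6*val == -8)))) && ((!(3*val != 0)) ==> ((!(val <= 3*g_1 - 15)) && (!(val >= -1)) && ((val > 2 || 2*val >= 6) ==> (2*val < 2 || 6*val == -8)))))) && ((!(val >= -1)) ==> ((val > 2 || 2*val >= 6) ==> (2*val < 2 || 6*val == -8))))))
Answer: WP = (2*val >= -4 ==> ((val >= -1 ==> ((3*val != 0 ==> ((!(2*g + val < -12)) && (!(val >= -1)) && ((val > 2 || 2*val >= 6) ==> (2*val < 2 || 6*val == -8)))) && ((!(3*val != 0)) ==> ((!(val <= 3*g - 15)) && (!(val >= -1)) && ((val > 2 || 2*val >= 6) ==> (2*val < 2 || 6*val == -8)))))) && ((!(val >= -1)) ==> ((val > 2 || 2*val >= 6) ==> (2*val < 2 || 6*val == -8))))) && ((!(2*val >= -4)) ==> (forall g_1. ((val >= -1 ==> ((3*val != 0 ==> ((!(2*g_1 + val < -12)) && (!(val >= -1)) && ((val > 2 || 2*val >= 6) ==> (2*val < 2 || 6*val == -8)))) && ((!(3*val != 0)) ==> ((!(val <= 3*g_1 - 15)) && (!(val >= -1)) && ((val > 2 || 2*val >= 6) ==> (2*val < 2 || 6*val == -8)))))) && ((!(val >= -1)) ==> ((val > 2 || 2*val >= 6) ==> (2*val < 2 || 6*val == -8))))))


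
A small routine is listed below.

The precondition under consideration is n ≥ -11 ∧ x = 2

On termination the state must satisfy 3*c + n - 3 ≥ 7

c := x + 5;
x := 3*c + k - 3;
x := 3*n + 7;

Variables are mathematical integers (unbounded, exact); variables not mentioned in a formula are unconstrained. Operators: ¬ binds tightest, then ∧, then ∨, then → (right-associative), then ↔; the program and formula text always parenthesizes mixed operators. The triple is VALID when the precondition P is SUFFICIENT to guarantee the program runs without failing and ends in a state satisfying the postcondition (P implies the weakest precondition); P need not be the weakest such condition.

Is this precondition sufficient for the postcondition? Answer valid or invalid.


Working backward. After the program, the postcondition 3*c + n - 3 ≥ 7 must hold; in canonical form it is 3*c + n ≥ 10.
Before x := 3*n + 7: 3*c + n ≥ 10
Before x := 3*c + k - 3: 3*c + n ≥ 10
Before c := x + 5: n + 3*x ≥ -5
The weakest precondition is n + 3*x ≥ -5.
Check whether n ≥ -11 ∧ x = 2 implies it.
Every state satisfying the precondition satisfies the weakest precondition: the implication holds.
Answer: valid


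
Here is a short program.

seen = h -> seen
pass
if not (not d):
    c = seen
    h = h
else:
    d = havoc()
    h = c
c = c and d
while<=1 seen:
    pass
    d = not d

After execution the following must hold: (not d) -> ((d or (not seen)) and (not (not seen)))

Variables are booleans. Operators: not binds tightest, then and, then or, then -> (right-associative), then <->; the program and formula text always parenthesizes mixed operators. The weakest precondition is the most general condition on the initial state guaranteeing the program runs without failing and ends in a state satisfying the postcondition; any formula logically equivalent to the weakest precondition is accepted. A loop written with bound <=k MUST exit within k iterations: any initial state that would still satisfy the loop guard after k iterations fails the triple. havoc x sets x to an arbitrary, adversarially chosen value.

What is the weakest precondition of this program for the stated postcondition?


Working backward. After the program, the postcondition (not d) -> ((d or (not seen)) and (not (not seen))) must hold; in canonical form it is (not d) -> ((d or (not seen)) and seen).
Before the loop (bound <=1), unroll the exhaustion recursion (WP_0 = exit-now case; WP_j = one more guarded iteration, up to j = 1):
  WP_0: (not seen) and ((not d) -> ((d or (not seen)) and seen))
  WP_1: (seen -> ((not seen) and (d -> (((not d) or (not seen)) and seen)))) and ((not seen) -> ((not d) -> ((d or (not seen)) and seen)))
So before the loop: (seen -> ((not seen) and (d -> (((not d) or (not seen)) and seen)))) and ((not seen) -> ((not d) -> ((d or (not seen)) and seen)))
Before c := c and d: (seen -> ((not seen) and (d -> (((not d) or (not seen)) and seen)))) and ((not seen) -> ((not d) -> ((d or (not seen)) and seen)))
Then branch requires (seen -> ((not seen) and (d -> (((not d) or (not seen)) and seen)))) and ((not seen) -> ((not d) -> ((d or (not seen)) and seen))); else branch requires false.
Before the if: (d -> ((seen -> ((not seen) and (d -> (((not d) or (not seen)) and seen)))) and ((not seen) -> ((not d) -> ((d or (not seen)) and seen))))) and d
Before skip: (d -> ((seen -> ((not seen) and (d -> (((not d) or (not seen)) and seen)))) and ((not seen) -> ((not d) -> ((d or (not seen)) and seen))))) and d
Before seen := h -> seen: (d -> (((h -> seen) -> ((not (h -> seen)) and (d -> (((not d) or (not (h -> seen))) and (h -> seen))))) and ((not (h -> seen)) -> ((not d) -> ((d or (not (h -> seen))) and (h -> seen)))))) and d
Answer: WP = (d -> (((h -> seen) -> ((not (h -> seen)) and (d -> (((not d) or (not (h -> seen))) and (h -> seen))))) and ((not (h -> seen)) -> ((not d) -> ((d or (not (h -> seen))) and (h -> seen)))))) and d


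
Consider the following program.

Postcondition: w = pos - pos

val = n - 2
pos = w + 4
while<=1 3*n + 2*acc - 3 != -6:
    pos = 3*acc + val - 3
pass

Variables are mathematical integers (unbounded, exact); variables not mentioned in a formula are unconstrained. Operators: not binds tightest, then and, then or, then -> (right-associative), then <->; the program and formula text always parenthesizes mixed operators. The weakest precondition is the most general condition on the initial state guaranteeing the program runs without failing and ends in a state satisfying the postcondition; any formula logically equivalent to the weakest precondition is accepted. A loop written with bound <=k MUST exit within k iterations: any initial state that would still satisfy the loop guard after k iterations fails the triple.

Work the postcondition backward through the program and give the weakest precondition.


Working backward. After the program, the postcondition w = pos - pos must hold; in canonical form it is w = 0.
Before skip: w = 0
Before the loop (bound <=1), unroll the exhaustion recursion (WP_0 = exit-now case; WP_j = one more guarded iteration, up to j = 1):
  WP_0: (not (2*acc + 3*n != -3)) and w = 0
  WP_1: (2*acc + 3*n != -3 -> ((not (2*acc + 3*n != -3)) and w = 0)) and ((not (2*acc + 3*n != -3)) -> w = 0)
So before the loop: (2*acc + 3*n != -3 -> ((not (2*acc + 3*n != -3)) and w = 0)) and ((not (2*acc + 3*n != -3)) -> w = 0)
Before pos := w + 4: (2*acc + 3*n != -3 -> ((not (2*acc + 3*n != -3)) and w = 0)) and ((not (2*acc + 3*n != -3)) -> w = 0)
Before val := n - 2: (2*acc + 3*n != -3 -> ((not (2*acc + 3*n != -3)) and w = 0)) and ((not (2*acc + 3*n != -3)) -> w = 0)
Answer: WP = (2*acc + 3*n != -3 -> ((not (2*acc + 3*n != -3)) and w = 0)) and ((not (2*acc + 3*n != -3)) -> w = 0)


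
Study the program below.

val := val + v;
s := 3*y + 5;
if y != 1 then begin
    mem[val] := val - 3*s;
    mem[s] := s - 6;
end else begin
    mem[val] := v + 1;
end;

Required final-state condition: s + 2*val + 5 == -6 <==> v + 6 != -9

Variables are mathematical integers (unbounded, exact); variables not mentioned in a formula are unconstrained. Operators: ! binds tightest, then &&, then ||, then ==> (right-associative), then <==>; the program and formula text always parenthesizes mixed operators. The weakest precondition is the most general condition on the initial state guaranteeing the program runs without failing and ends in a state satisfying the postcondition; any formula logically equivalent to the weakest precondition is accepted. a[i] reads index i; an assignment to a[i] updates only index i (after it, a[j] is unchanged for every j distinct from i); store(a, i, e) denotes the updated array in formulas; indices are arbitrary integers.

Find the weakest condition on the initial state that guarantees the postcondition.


Working backward. After the program, the postcondition s + 2*val + 5 == -6 <==> v + 6 != -9 must hold; in canonical form it is s + 2*val == -11 <==> v != -15.
Then branch requires s + 2*val == -11 <==> v != -15; else branch requires s + 2*val == -11 <==> v != -15.
Before the if: (y != 1 ==> (s + 2*val == -11 <==> v != -15)) && ((!(y != 1)) ==> (s + 2*val == -11 <==> v != -15))
Before s := 3*y + 5: (y != 1 ==> (2*val + 3*y == -16 <==> v != -15)) && ((!(y != 1)) ==> (2*val + 3*y == -16 <==> v != -15))
Before val := val + v: (y != 1 ==> (2*v + 2*val + 3*y == -16 <==> v != -15)) && ((!(y != 1)) ==> (2*v + 2*val + 3*y == -16 <==> v != -15))
Answer: WP = (y != 1 ==> (2*v + 2*val + 3*y == -16 <==> v != -15)) && ((!(y != 1)) ==> (2*v + 2*val + 3*y == -16 <==> v != -15))


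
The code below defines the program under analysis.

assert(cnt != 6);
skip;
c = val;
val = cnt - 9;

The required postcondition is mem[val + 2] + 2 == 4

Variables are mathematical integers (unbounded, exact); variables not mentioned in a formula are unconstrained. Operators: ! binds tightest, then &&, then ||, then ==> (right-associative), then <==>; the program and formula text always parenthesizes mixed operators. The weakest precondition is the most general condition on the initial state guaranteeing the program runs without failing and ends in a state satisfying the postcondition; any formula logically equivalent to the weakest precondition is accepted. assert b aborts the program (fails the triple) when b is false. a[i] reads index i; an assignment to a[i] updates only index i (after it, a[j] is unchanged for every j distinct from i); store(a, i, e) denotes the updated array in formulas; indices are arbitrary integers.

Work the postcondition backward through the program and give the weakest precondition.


Working backward. After the program, the postcondition mem[val + 2] + 2 == 4 must hold; in canonical form it is mem[val + 2] == 2.
Before val := cnt - 9: mem[cnt - 7] == 2
Before c := val: mem[cnt - 7] == 2
Before skip: mem[cnt - 7] == 2
Before assert cnt != 6: cnt != 6 && mem[cnt - 7] == 2
Answer: WP = cnt != 6 && mem[cnt - 7] == 2


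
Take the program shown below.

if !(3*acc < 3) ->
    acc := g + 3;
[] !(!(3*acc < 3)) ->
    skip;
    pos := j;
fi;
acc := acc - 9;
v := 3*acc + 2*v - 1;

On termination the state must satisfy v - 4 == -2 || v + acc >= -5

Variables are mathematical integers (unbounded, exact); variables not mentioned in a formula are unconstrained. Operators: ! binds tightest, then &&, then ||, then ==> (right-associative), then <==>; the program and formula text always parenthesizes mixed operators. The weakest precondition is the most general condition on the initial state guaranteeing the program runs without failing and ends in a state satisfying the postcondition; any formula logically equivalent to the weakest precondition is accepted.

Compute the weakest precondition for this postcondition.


Working backward. After the program, the postcondition v - 4 == -2 || v + acc >= -5 must hold; in canonical form it is v == 2 || acc + v >= -5.
Before v := 3*acc + 2*v - 1: 3*acc + 2*v == 3 || 4*acc + 2*v >= -4
Before acc := acc - 9: 3*acc + 2*v == 30 || 4*acc + 2*v >= 32
Then branch requires 3*g + 2*v == 21 || 4*g + 2*v >= 20; else branch requires 3*acc + 2*v == 30 || 4*acc + 2*v >= 32.
Before the if: ((!(3*acc < 3)) ==> (3*g + 2*v == 21 || 4*g + 2*v >= 20)) && (3*acc < 3 ==> (3*acc + 2*v == 30 || 4*acc + 2*v >= 32))
Answer: WP = ((!(3*acc < 3)) ==> (3*g + 2*v == 21 || 4*g + 2*v >= 20)) && (3*acc < 3 ==> (3*acc + 2*v == 30 || 4*acc + 2*v >= 32))


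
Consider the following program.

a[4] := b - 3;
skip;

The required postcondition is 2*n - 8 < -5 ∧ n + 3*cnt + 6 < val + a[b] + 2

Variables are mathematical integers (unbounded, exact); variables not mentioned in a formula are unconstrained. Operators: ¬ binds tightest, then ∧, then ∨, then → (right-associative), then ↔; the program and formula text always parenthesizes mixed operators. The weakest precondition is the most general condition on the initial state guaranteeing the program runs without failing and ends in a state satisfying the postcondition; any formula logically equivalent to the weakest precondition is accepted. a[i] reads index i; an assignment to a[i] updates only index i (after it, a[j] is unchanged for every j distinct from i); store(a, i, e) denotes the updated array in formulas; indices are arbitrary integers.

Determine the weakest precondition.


Working backward. After the program, the postcondition 2*n - 8 < -5 ∧ n + 3*cnt + 6 < val + a[b] + 2 must hold; in canonical form it is 2*n < 3 ∧ 3*cnt + n < a[b] + val - 4.
Before skip: 2*n < 3 ∧ 3*cnt + n < a[b] + val - 4
Before a[4] := b - 3: 2*n < 3 ∧ 3*cnt + n < store(a, 4, b - 3)[b] + val - 4
Answer: WP = 2*n < 3 ∧ 3*cnt + n < store(a, 4, b - 3)[b] + val - 4


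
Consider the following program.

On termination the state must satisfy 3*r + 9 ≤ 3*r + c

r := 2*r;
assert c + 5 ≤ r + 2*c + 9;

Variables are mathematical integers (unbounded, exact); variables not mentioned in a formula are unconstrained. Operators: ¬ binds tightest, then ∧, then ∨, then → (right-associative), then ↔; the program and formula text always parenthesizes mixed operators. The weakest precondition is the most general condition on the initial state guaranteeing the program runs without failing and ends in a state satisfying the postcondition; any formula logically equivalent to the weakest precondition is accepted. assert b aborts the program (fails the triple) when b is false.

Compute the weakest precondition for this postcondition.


Working backward. After the program, the postcondition 3*r + 9 ≤ 3*r + c must hold; in canonical form it is c ≥ 9.
Before assert c + 5 ≤ r + 2*c + 9: c + r ≥ -4 ∧ c ≥ 9
Before r := 2*r: c + 2*r ≥ -4 ∧ c ≥ 9
Answer: WP = c + 2*r ≥ -4 ∧ c ≥ 9


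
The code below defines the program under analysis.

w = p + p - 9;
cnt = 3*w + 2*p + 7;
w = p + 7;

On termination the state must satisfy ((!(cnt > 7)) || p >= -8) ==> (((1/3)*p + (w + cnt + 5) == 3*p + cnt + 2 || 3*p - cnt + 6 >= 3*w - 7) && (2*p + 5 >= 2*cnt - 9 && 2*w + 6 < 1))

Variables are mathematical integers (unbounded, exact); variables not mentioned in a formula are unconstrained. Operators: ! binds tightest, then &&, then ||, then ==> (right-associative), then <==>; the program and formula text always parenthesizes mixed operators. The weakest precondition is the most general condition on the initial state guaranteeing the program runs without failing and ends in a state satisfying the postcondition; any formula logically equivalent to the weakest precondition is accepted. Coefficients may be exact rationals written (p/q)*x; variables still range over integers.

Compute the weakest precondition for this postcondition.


Working backward. After the program, the postcondition ((!(cnt > 7)) || p >= -8) ==> (((1/3)*p + (w + cnt + 5) == 3*p + cnt + 2 || 3*p - cnt + 6 >= 3*w - 7) && (2*p + 5 >= 2*cnt - 9 && 2*w + 6 < 1)) must hold; in canonical form it is ((!(cnt > 7)) || p >= -8) ==> ((w == (8/3)*p - 3 || 3*p >= cnt + 3*w - 13) && 2*p >= 2*cnt - 14 && 2*w < -5).
Before w := p + 7: ((!(cnt > 7)) || p >= -8) ==> (((5/3)*p == 10 || cnt <= -8) && 2*p >= 2*cnt - 14 && 2*p < -19)
Before cnt := 3*w + 2*p + 7: ((!(2*p + 3*w > 0)) || p >= -8) ==> (((5/3)*p == 10 || 2*p + 3*w <= -15) && 2*p + 6*w <= 0 && 2*p < -19)
Before w := p + p - 9: ((!(8*p > 27)) || p >= -8) ==> (((5/3)*p == 10 || 8*p <= 12) && 14*p <= 54 && 2*p < -19)
Answer: WP = ((!(8*p > 27)) || p >= -8) ==> (((5/3)*p == 10 || 8*p <= 12) && 14*p <= 54 && 2*p < -19)


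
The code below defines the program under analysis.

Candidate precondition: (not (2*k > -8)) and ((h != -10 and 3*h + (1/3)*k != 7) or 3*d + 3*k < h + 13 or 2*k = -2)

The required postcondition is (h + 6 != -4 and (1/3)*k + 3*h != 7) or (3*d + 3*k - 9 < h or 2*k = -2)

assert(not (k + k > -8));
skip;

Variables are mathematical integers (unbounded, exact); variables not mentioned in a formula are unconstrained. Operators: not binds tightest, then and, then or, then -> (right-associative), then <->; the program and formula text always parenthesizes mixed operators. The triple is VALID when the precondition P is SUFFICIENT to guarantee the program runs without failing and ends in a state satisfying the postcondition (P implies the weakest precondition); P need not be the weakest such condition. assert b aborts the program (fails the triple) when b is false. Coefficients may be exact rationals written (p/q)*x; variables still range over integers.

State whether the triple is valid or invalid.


Working backward. After the program, the postcondition (h + 6 != -4 and (1/3)*k + 3*h != 7) or (3*d + 3*k - 9 < h or 2*k = -2) must hold; in canonical form it is (h != -10 and 3*h + (1/3)*k != 7) or 3*d + 3*k < h + 9 or 2*k = -2.
Before skip: (h != -10 and 3*h + (1/3)*k != 7) or 3*d + 3*k < h + 9 or 2*k = -2
Before assert not (k + k > -8): (not (2*k > -8)) and ((h != -10 and 3*h + (1/3)*k != 7) or 3*d + 3*k < h + 9 or 2*k = -2)
The weakest precondition is (not (2*k > -8)) and ((h != -10 and 3*h + (1/3)*k != 7) or 3*d + 3*k < h + 9 or 2*k = -2).
Check whether (not (2*k > -8)) and ((h != -10 and 3*h + (1/3)*k != 7) or 3*d + 3*k < h + 13 or 2*k = -2) implies it.
Countermodel: at the initial state d = 4, h = -10, k = -4, the precondition holds but the weakest precondition fails.
Answer: invalid


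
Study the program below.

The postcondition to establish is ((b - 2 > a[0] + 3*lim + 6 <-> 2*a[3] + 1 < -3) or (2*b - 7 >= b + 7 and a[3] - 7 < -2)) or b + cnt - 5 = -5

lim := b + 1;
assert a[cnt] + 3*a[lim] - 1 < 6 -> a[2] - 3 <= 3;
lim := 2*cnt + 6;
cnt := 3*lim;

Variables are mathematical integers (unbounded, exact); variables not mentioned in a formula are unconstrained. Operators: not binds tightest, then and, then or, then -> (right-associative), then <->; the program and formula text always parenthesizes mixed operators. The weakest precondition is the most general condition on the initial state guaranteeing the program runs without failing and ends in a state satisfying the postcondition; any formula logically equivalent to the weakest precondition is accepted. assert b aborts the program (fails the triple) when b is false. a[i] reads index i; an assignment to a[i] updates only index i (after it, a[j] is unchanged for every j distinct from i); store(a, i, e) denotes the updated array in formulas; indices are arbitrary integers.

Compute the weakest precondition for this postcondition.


Working backward. After the program, the postcondition ((b - 2 > a[0] + 3*lim + 6 <-> 2*a[3] + 1 < -3) or (2*b - 7 >= b + 7 and a[3] - 7 < -2)) or b + cnt - 5 = -5 must hold; in canonical form it is (b > a[0] + 3*lim + 8 <-> 2*a[3] < -4) or (b >= 14 and a[3] < 5) or b + cnt = 0.
Before cnt := 3*lim: (b > a[0] + 3*lim + 8 <-> 2*a[3] < -4) or (b >= 14 and a[3] < 5) or b + 3*lim = 0
Before lim := 2*cnt + 6: (b > a[0] + 6*cnt + 26 <-> 2*a[3] < -4) or (b >= 14 and a[3] < 5) or b + 6*cnt = -18
Before assert a[cnt] + 3*a[lim] - 1 < 6 -> a[2] - 3 <= 3: (a[cnt] + 3*a[lim] < 7 -> a[2] <= 6) and ((b > a[0] + 6*cnt + 26 <-> 2*a[3] < -4) or (b >= 14 and a[3] < 5) or b + 6*cnt = -18)
Before lim := b + 1: (3*a[b + 1] + a[cnt] < 7 -> a[2] <= 6) and ((b > a[0] + 6*cnt + 26 <-> 2*a[3] < -4) or (b >= 14 and a[3] < 5) or b + 6*cnt = -18)
Answer: WP = (3*a[b + 1] + a[cnt] < 7 -> a[2] <= 6) and ((b > a[0] + 6*cnt + 26 <-> 2*a[3] < -4) or (b >= 14 and a[3] < 5) or b + 6*cnt = -18)


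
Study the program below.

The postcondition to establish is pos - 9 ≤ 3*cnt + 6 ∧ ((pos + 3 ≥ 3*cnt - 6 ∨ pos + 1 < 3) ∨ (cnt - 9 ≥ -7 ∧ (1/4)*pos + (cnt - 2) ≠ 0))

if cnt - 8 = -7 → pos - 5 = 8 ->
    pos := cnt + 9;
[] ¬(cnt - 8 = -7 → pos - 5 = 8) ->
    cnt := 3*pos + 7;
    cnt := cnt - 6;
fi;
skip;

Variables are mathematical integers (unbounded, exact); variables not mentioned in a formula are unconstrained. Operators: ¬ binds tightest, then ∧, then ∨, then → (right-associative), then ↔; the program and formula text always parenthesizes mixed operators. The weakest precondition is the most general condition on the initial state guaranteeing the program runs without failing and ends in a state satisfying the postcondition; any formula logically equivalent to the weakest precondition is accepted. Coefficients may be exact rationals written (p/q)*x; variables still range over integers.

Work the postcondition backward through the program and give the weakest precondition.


Working backward. After the program, the postcondition pos - 9 ≤ 3*cnt + 6 ∧ ((pos + 3 ≥ 3*cnt - 6 ∨ pos + 1 < 3) ∨ (cnt - 9 ≥ -7 ∧ (1/4)*pos + (cnt - 2) ≠ 0)) must hold; in canonical form it is pos ≤ 3*cnt + 15 ∧ (pos ≥ 3*cnt - 9 ∨ pos < 2 ∨ (cnt ≥ 2 ∧ cnt + (1/4)*pos ≠ 2)).
Before skip: pos ≤ 3*cnt + 15 ∧ (pos ≥ 3*cnt - 9 ∨ pos < 2 ∨ (cnt ≥ 2 ∧ cnt + (1/4)*pos ≠ 2))
Then branch requires 2*cnt ≥ -6 ∧ (2*cnt ≤ 18 ∨ cnt < -7 ∨ (cnt ≥ 2 ∧ (5/4)*cnt ≠ -1/4)); else branch requires 8*pos ≥ -18 ∧ (8*pos ≤ 6 ∨ pos < 2 ∨ (3*pos ≥ 1 ∧ (13/4)*pos ≠ 1)).
Before the if: ((cnt = 1 → pos = 13) → (2*cnt ≥ -6 ∧ (2*cnt ≤ 18 ∨ cnt < -7 ∨ (cnt ≥ 2 ∧ (5/4)*cnt ≠ -1/4)))) ∧ ((¬(cnt = 1 → pos = 13)) → (8*pos ≥ -18 ∧ (8*pos ≤ 6 ∨ pos < 2 ∨ (3*pos ≥ 1 ∧ (13/4)*pos ≠ 1))))
Answer: WP = ((cnt = 1 → pos = 13) → (2*cnt ≥ -6 ∧ (2*cnt ≤ 18 ∨ cnt < -7 ∨ (cnt ≥ 2 ∧ (5/4)*cnt ≠ -1/4)))) ∧ ((¬(cnt = 1 → pos = 13)) → (8*pos ≥ -18 ∧ (8*pos ≤ 6 ∨ pos < 2 ∨ (3*pos ≥ 1 ∧ (13/4)*pos ≠ 1))))


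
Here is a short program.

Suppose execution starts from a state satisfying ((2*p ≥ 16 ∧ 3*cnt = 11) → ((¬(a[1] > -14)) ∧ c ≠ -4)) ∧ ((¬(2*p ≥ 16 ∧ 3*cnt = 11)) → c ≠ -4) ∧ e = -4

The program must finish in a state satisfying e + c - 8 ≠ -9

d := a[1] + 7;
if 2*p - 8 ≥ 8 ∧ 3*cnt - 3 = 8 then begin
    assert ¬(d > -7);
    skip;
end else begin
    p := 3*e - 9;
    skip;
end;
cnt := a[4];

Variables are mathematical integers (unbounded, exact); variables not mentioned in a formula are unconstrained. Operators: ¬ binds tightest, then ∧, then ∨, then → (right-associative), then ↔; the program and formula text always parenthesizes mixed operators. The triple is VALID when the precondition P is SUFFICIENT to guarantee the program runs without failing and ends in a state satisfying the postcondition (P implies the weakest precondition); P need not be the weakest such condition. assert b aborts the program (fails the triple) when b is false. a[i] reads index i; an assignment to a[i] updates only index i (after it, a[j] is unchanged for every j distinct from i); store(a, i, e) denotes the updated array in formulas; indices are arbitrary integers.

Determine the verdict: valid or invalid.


Working backward. After the program, the postcondition e + c - 8 ≠ -9 must hold; in canonical form it is c + e ≠ -1.
Before cnt := a[4]: c + e ≠ -1
Then branch requires (¬(d > -7)) ∧ c + e ≠ -1; else branch requires c + e ≠ -1.
Before the if: ((2*p ≥ 16 ∧ 3*cnt = 11) → ((¬(d > -7)) ∧ c + e ≠ -1)) ∧ ((¬(2*p ≥ 16 ∧ 3*cnt = 11)) → c + e ≠ -1)
Before d := a[1] + 7: ((2*p ≥ 16 ∧ 3*cnt = 11) → ((¬(a[1] > -14)) ∧ c + e ≠ -1)) ∧ ((¬(2*p ≥ 16 ∧ 3*cnt = 11)) → c + e ≠ -1)
The weakest precondition is ((2*p ≥ 16 ∧ 3*cnt = 11) → ((¬(a[1] > -14)) ∧ c + e ≠ -1)) ∧ ((¬(2*p ≥ 16 ∧ 3*cnt = 11)) → c + e ≠ -1).
Check whether ((2*p ≥ 16 ∧ 3*cnt = 11) → ((¬(a[1] > -14)) ∧ c ≠ -4)) ∧ ((¬(2*p ≥ 16 ∧ 3*cnt = 11)) → c ≠ -4) ∧ e = -4 implies it.
Countermodel: at the initial state a = {[1] = 0, elsewhere 0}, c = 3, cnt = 0, e = -4, p = 0, the precondition holds but the weakest precondition fails.
Answer: invalid


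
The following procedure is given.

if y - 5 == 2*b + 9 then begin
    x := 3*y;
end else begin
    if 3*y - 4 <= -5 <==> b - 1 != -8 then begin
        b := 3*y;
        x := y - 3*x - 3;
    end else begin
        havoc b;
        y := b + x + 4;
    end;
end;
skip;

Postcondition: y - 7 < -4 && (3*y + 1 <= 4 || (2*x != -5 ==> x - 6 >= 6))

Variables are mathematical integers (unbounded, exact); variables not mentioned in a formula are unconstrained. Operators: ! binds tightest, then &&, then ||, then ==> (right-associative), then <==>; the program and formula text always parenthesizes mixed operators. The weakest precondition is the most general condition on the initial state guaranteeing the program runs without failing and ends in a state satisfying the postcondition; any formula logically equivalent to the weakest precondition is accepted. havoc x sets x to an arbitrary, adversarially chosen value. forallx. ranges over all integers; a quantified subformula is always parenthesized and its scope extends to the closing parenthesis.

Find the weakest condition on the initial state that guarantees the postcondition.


Working backward. After the program, the postcondition y - 7 < -4 && (3*y + 1 <= 4 || (2*x != -5 ==> x - 6 >= 6)) must hold; in canonical form it is y < 3 && (3*y <= 3 || (2*x != -5 ==> x >= 12)).
Before skip: y < 3 && (3*y <= 3 || (2*x != -5 ==> x >= 12))
Then branch requires y < 3 && (3*y <= 3 || (6*y != -5 ==> 3*y >= 12)); else branch requires ((3*y <= -1 <==> b != -7) ==> (y < 3 && (3*y <= 3 || (2*y != 6*x + 1 ==> y >= 3*x + 15)))) && ((!(3*y <= -1 <==> b != -7)) ==> (forall b_1. (b_1 + x < -1 && (3*b_1 + 3*x <= -9 || (2*x != -5 ==> x >= 12))))).
Before the if: (y == 2*b + 14 ==> (y < 3 && (3*y <= 3 || (6*y != -5 ==> 3*y >= 12)))) && ((!(y == 2*b + 14)) ==> (((3*y <= -1 <==> b != -7) ==> (y < 3 && (3*y <= 3 || (2*y != 6*x + 1 ==> y >= 3*x + 15)))) && ((!(3*y <= -1 <==> b != -7)) ==> (forall b_1. (b_1 + x < -1 && (3*b_1 + 3*x <= -9 || (2*x != -5 ==> x >= 12)))))))
Answer: WP = (y == 2*b + 14 ==> (y < 3 && (3*y <= 3 || (6*y != -5 ==> 3*y >= 12)))) && ((!(y == 2*b + 14)) ==> (((3*y <= -1 <==> b != -7) ==> (y < 3 && (3*y <= 3 || (2*y != 6*x + 1 ==> y >= 3*x + 15)))) && ((!(3*y <= -1 <==> b != -7)) ==> (forall b_1. (b_1 + x < -1 && (3*b_1 + 3*x <= -9 || (2*x != -5 ==> x >= 12)))))))


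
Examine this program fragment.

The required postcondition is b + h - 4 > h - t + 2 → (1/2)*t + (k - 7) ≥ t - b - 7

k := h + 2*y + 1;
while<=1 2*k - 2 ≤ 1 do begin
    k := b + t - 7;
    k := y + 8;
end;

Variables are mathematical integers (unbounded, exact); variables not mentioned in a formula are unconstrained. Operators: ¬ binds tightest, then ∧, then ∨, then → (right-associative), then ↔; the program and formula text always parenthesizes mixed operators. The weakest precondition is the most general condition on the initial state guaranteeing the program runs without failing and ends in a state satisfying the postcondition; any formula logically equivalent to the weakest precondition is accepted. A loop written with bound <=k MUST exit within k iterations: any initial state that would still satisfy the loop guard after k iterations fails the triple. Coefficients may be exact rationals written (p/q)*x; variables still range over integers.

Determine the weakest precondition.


Working backward. After the program, the postcondition b + h - 4 > h - t + 2 → (1/2)*t + (k - 7) ≥ t - b - 7 must hold; in canonical form it is b + t > 6 → b + k ≥ (1/2)*t.
Before the loop (bound <=1), unroll the exhaustion recursion (WP_0 = exit-now case; WP_j = one more guarded iteration, up to j = 1):
  WP_0: (¬(2*k ≤ 3)) ∧ (b + t > 6 → b + k ≥ (1/2)*t)
  WP_1: (2*k ≤ 3 → ((¬(2*y ≤ -13)) ∧ (b + t > 6 → b + y ≥ (1/2)*t - 8))) ∧ ((¬(2*k ≤ 3)) → (b + t > 6 → b + k ≥ (1/2)*t))
So before the loop: (2*k ≤ 3 → ((¬(2*y ≤ -13)) ∧ (b + t > 6 → b + y ≥ (1/2)*t - 8))) ∧ ((¬(2*k ≤ 3)) → (b + t > 6 → b + k ≥ (1/2)*t))
Before k := h + 2*y + 1: (2*h + 4*y ≤ 1 → ((¬(2*y ≤ -13)) ∧ (b + t > 6 → b + y ≥ (1/2)*t - 8))) ∧ ((¬(2*h + 4*y ≤ 1)) → (b + t > 6 → b + h + 2*y ≥ (1/2)*t - 1))
Answer: WP = (2*h + 4*y ≤ 1 → ((¬(2*y ≤ -13)) ∧ (b + t > 6 → b + y ≥ (1/2)*t - 8))) ∧ ((¬(2*h + 4*y ≤ 1)) → (b + t > 6 → b + h + 2*y ≥ (1/2)*t - 1))


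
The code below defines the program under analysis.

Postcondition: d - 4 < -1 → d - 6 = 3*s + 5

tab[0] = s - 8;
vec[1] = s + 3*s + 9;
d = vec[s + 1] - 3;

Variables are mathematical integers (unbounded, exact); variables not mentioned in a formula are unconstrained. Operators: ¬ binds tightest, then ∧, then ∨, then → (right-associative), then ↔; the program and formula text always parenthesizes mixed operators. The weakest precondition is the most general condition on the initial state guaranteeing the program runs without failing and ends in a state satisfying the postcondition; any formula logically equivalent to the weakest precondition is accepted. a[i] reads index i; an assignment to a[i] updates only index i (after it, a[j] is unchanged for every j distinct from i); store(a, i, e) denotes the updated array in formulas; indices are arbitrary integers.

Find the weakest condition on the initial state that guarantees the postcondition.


Working backward. After the program, the postcondition d - 4 < -1 → d - 6 = 3*s + 5 must hold; in canonical form it is d < 3 → d = 3*s + 11.
Before d := vec[s + 1] - 3: vec[s + 1] < 6 → vec[s + 1] = 3*s + 14
Before vec[1] := s + 3*s + 9: store(vec, 1, 4*s + 9)[s + 1] < 6 → store(vec, 1, 4*s + 9)[s + 1] = 3*s + 14
Before tab[0] := s - 8: store(vec, 1, 4*s + 9)[s + 1] < 6 → store(vec, 1, 4*s + 9)[s + 1] = 3*s + 14
Answer: WP = store(vec, 1, 4*s + 9)[s + 1] < 6 → store(vec, 1, 4*s + 9)[s + 1] = 3*s + 14


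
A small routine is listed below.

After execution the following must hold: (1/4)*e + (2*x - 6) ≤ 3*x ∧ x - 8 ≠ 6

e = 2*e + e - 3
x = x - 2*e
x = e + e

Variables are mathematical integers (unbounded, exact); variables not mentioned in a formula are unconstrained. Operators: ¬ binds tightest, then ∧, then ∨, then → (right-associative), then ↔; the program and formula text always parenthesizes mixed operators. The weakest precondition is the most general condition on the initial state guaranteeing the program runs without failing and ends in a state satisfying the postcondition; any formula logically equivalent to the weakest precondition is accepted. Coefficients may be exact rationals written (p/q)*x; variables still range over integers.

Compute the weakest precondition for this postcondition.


Working backward. After the program, the postcondition (1/4)*e + (2*x - 6) ≤ 3*x ∧ x - 8 ≠ 6 must hold; in canonical form it is (1/4)*e ≤ x + 6 ∧ x ≠ 14.
Before x := e + e: (7/4)*e ≥ -6 ∧ 2*e ≠ 14
Before x := x - 2*e: (7/4)*e ≥ -6 ∧ 2*e ≠ 14
Before e := 2*e + e - 3: (21/4)*e ≥ -3/4 ∧ 6*e ≠ 20
Answer: WP = (21/4)*e ≥ -3/4 ∧ 6*e ≠ 20


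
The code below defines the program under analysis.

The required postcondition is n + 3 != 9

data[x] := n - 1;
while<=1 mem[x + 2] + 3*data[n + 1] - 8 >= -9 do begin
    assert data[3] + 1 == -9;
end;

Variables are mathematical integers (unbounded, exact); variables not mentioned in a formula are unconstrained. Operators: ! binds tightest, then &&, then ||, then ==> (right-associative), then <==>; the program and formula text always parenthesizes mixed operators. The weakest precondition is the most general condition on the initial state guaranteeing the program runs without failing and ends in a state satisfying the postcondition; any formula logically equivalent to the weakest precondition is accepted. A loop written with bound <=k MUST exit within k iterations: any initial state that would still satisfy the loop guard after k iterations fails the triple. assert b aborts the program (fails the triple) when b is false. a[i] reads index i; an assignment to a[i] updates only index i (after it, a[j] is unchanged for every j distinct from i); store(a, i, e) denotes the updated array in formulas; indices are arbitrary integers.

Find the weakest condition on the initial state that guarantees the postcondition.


Working backward. After the program, the postcondition n + 3 != 9 must hold; in canonical form it is n != 6.
Before the loop (bound <=1), unroll the exhaustion recursion (WP_0 = exit-now case; WP_j = one more guarded iteration, up to j = 1):
  WP_0: (!(3*data[n + 1] + mem[x + 2] >= -1)) && n != 6
  WP_1: (3*data[n + 1] + mem[x + 2] >= -1 ==> (data[3] == -10 && (!(3*data[n + 1] + mem[x + 2] >= -1)) && n != 6)) && ((!(3*data[n + 1] + mem[x + 2] >= -1)) ==> n != 6)
So before the loop: (3*data[n + 1] + mem[x + 2] >= -1 ==> (data[3] == -10 && (!(3*data[n + 1] + mem[x + 2] >= -1)) && n != 6)) && ((!(3*data[n + 1] + mem[x + 2] >= -1)) ==> n != 6)
Before data[x] := n - 1: (mem[x + 2] + 3*store(data, x, n - 1)[n + 1] >= -1 ==> (store(data, x, n - 1)[3] == -10 && (!(mem[x + 2] + 3*store(data, x, n - 1)[n + 1] >= -1)) && n != 6)) && ((!(mem[x + 2] + 3*store(data, x, n - 1)[n + 1] >= -1)) ==> n != 6)
Answer: WP = (mem[x + 2] + 3*store(data, x, n - 1)[n + 1] >= -1 ==> (store(data, x, n - 1)[3] == -10 && (!(mem[x + 2] + 3*store(data, x, n - 1)[n + 1] >= -1)) && n != 6)) && ((!(mem[x + 2] + 3*store(data, x, n - 1)[n + 1] >= -1)) ==> n != 6)


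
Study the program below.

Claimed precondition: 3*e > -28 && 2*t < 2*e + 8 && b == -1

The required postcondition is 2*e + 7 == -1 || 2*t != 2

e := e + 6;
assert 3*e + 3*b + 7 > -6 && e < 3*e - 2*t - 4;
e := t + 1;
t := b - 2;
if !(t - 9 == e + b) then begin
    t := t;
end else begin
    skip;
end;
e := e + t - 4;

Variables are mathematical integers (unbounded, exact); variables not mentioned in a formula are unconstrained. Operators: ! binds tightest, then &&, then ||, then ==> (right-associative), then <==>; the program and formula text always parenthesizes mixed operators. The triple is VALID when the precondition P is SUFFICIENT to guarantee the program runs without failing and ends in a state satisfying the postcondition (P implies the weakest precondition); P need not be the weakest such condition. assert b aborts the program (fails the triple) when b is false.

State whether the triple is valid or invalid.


Working backward. After the program, the postcondition 2*e + 7 == -1 || 2*t != 2 must hold; in canonical form it is 2*e == -8 || 2*t != 2.
Before e := e + t - 4: 2*e + 2*t == 0 || 2*t != 2
Then branch requires 2*e + 2*t == 0 || 2*t != 2; else branch requires 2*e + 2*t == 0 || 2*t != 2.
Before the if: ((!(t == b + e + 9)) ==> (2*e + 2*t == 0 || 2*t != 2)) && (t == b + e + 9 ==> (2*e + 2*t == 0 || 2*t != 2))
Before t := b - 2: ((!(e == -11)) ==> (2*b + 2*e == 4 || 2*b != 6)) && (e == -11 ==> (2*b + 2*e == 4 || 2*b != 6))
Before e := t + 1: ((!(t == -12)) ==> (2*b + 2*t == 2 || 2*b != 6)) && (t == -12 ==> (2*b + 2*t == 2 || 2*b != 6))
Before assert 3*e + 3*b + 7 > -6 && e < 3*e - 2*t - 4: 3*b + 3*e > -13 && 2*t < 2*e - 4 && ((!(t == -12)) ==> (2*b + 2*t == 2 || 2*b != 6)) && (t == -12 ==> (2*b + 2*t == 2 || 2*b != 6))
Before e := e + 6: 3*b + 3*e > -31 && 2*t < 2*e + 8 && ((!(t == -12)) ==> (2*b + 2*t == 2 || 2*b != 6)) && (t == -12 ==> (2*b + 2*t == 2 || 2*b != 6))
The weakest precondition is 3*b + 3*e > -31 && 2*t < 2*e + 8 && ((!(t == -12)) ==> (2*b + 2*t == 2 || 2*b != 6)) && (t == -12 ==> (2*b + 2*t == 2 || 2*b != 6)).
Check whether 3*e > -28 && 2*t < 2*e + 8 && b == -1 implies it.
Every state satisfying the precondition satisfies the weakest precondition: the implication holds.
Answer: valid


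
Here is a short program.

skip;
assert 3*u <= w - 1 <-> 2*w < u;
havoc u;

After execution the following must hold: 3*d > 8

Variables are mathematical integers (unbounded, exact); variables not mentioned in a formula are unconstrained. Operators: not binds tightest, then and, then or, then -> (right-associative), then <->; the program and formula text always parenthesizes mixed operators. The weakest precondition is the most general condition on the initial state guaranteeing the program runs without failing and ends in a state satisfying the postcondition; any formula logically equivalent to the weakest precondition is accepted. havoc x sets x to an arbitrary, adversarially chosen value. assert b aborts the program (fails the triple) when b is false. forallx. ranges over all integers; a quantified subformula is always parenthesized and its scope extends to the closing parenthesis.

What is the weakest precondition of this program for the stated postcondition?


Working backward. After the program, 3*d > 8 must hold.
Before havoc u: 3*d > 8
Before assert 3*u <= w - 1 <-> 2*w < u: (3*u <= w - 1 <-> 2*w < u) and 3*d > 8
Before skip: (3*u <= w - 1 <-> 2*w < u) and 3*d > 8
Answer: WP = (3*u <= w - 1 <-> 2*w < u) and 3*d > 8
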